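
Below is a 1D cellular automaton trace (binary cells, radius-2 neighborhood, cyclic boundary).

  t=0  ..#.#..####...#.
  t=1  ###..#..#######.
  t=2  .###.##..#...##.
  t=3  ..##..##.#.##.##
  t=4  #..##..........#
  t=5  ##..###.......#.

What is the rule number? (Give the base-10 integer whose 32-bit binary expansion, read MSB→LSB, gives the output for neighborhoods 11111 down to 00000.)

  ##### -> .   bit 31 = 0  t=1,i=10
  ####. -> #   bit 30 = 1  t=0,i=9
  ###.# -> #   bit 29 = 1  t=1,i=14
  ###.. -> #   bit 28 = 1  t=0,i=10
  ##.## -> .   bit 27 = 0  t=1,i=15
  ##.#. -> .   bit 26 = 0  t=3,i=8
  ##..# -> #   bit 25 = 1  t=1,i=3
  ##... -> #   bit 24 = 1  t=0,i=11
  #.### -> .   bit 23 = 0  t=1,i=0
  #.##. -> .   bit 22 = 0  t=2,i=5
  #.#.# -> .   bit 21 = 0  t=3,i=9
  #.#.. -> .   bit 20 = 0  t=0,i=4
  #..## -> .   bit 19 = 0  t=0,i=6
  #..#. -> .   bit 18 = 0  t=1,i=4
  #...# -> #   bit 17 = 1  t=0,i=0
  #.... -> #   bit 16 = 1  t=4,i=6
  .#### -> #   bit 15 = 1  t=0,i=8
  .###. -> #   bit 14 = 1  t=1,i=1
  .##.# -> .   bit 13 = 0  t=3,i=7
  .##.. -> #   bit 12 = 1  t=2,i=6
  .#.## -> .   bit 11 = 0  t=3,i=10
  .#.#. -> .   bit 10 = 0  t=0,i=3
  .#..# -> #   bit 9 = 1  t=0,i=5
  .#... -> .   bit 8 = 0  t=0,i=15
  ..### -> .   bit 7 = 0  t=0,i=7
  ..##. -> .   bit 6 = 0  t=2,i=13
  ..#.# -> #   bit 5 = 1  t=0,i=2
  ..#.. -> #   bit 4 = 1  t=0,i=14
  ...## -> #   bit 3 = 1  t=2,i=12
  ...#. -> #   bit 2 = 1  t=0,i=1
  ....# -> .   bit 1 = 0  t=4,i=13
  ..... -> .   bit 0 = 0  t=4,i=7
  bits 01110011000000111101001000111100 = 1929630268

1929630268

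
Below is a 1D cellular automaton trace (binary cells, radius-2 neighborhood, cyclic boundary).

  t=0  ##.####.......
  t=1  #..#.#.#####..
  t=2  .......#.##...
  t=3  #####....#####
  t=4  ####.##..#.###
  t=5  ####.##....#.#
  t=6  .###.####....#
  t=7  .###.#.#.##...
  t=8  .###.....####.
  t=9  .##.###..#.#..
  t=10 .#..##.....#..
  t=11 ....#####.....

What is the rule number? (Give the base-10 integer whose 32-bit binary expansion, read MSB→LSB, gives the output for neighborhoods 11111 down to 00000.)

3788591297

  #####|#  b31=1 t=1,i=9
  ####.|#  b30=1 t=0,i=5
  ###.#|#  b29=1 t=4,i=3
  ###..|.  b28=0 t=0,i=6
  ##.##|.  b27=0 t=0,i=2
  ##.#.|.  b26=0 t=7,i=4
  ##..#|.  b25=0 t=1,i=12
  ##...|#  b24=1 t=0,i=7
  #.###|#  b23=1 t=0,i=3
  #.##.|#  b22=1 t=2,i=9
  #.#.#|.  b21=0 t=1,i=5
  #.#..|#  b20=1 t=9,i=11
  #..##|.  b19=0 t=8,i=0
  #..#.|.  b18=0 t=1,i=2
  #...#|.  b17=0 t=9,i=13
  #....|#  b16=1 t=0,i=8
  .####|.  b15=0 t=0,i=4
  .###.|#  b14=1 t=6,i=2
  .##.#|.  b13=0 t=0,i=1
  .##..|#  b12=1 t=2,i=10
  .#.##|.  b11=0 t=1,i=6
  .#.#.|.  b10=0 t=1,i=4
  .#..#|.  b9=0 t=1,i=1
  .#...|.  b8=0 t=9,i=12
  ..###|#  b7=1 t=3,i=9
  ..##.|#  b6=1 t=0,i=0
  ..#.#|.  b5=0 t=1,i=3
  ..#..|.  b4=0 t=1,i=0
  ...##|.  b3=0 t=0,i=13
  ...#.|.  b2=0 t=2,i=6
  ....#|.  b1=0 t=0,i=12
  .....|#  b0=1 t=0,i=9
  bits 11100001110100010101000011000001 = 3788591297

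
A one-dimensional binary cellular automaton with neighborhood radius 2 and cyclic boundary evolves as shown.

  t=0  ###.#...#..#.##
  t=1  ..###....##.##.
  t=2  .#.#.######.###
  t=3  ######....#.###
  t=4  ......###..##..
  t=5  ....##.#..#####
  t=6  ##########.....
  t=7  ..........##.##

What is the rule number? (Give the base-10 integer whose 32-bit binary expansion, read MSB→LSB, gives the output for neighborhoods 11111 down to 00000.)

  ##### -> .   bit 31 = 0  t=0,i=0
  ####. -> .   bit 30 = 0  t=0,i=1
  ###.# -> #   bit 29 = 1  t=0,i=2
  ###.. -> .   bit 28 = 0  t=1,i=4
  ##.## -> .   bit 27 = 0  t=1,i=11
  ##.#. -> #   bit 26 = 1  t=0,i=3
  ##..# -> .   bit 25 = 0  t=4,i=9
  ##... -> #   bit 24 = 1  t=1,i=5
  #.### -> #   bit 23 = 1  t=0,i=13
  #.##. -> #   bit 22 = 1  t=1,i=12
  #.#.# -> #   bit 21 = 1  t=2,i=1
  #.#.. -> #   bit 20 = 1  t=0,i=4
  #..## -> #   bit 19 = 1  t=4,i=10
  #..#. -> #   bit 18 = 1  t=0,i=10
  #...# -> .   bit 17 = 0  t=0,i=6
  #.... -> #   bit 16 = 1  t=1,i=6
  .#### -> .   bit 15 = 0  t=0,i=14
  .###. -> #   bit 14 = 1  t=1,i=3
  .##.# -> #   bit 13 = 1  t=1,i=10
  .##.. -> #   bit 12 = 1  t=1,i=13
  .#.## -> #   bit 11 = 1  t=0,i=12
  .#.#. -> #   bit 10 = 1  t=2,i=2
  .#..# -> #   bit 9 = 1  t=0,i=9
  .#... -> .   bit 8 = 0  t=0,i=5
  ..### -> .   bit 7 = 0  t=1,i=2
  ..##. -> #   bit 6 = 1  t=1,i=9
  ..#.# -> .   bit 5 = 0  t=0,i=11
  ..#.. -> .   bit 4 = 0  t=0,i=8
  ...## -> #   bit 3 = 1  t=1,i=1
  ...#. -> .   bit 2 = 0  t=0,i=7
  ....# -> #   bit 1 = 1  t=1,i=7
  ..... -> .   bit 0 = 0  t=4,i=0
  bits 00100101111111010111111001001010 = 637369930

637369930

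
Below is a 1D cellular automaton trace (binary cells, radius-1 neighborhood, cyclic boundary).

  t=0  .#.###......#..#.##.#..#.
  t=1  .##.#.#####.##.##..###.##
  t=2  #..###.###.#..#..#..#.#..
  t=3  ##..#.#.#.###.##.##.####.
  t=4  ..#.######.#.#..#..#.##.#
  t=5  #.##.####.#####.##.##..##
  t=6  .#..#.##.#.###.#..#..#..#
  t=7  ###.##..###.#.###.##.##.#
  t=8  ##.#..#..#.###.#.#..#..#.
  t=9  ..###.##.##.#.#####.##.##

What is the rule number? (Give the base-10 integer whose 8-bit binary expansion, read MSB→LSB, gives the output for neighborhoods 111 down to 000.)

181

  ### -> #   bit 7 = 1  t=0,i=4
  ##. -> .   bit 6 = 0  t=0,i=5
  #.# -> #   bit 5 = 1  t=0,i=2
  #.. -> #   bit 4 = 1  t=0,i=6
  .## -> .   bit 3 = 0  t=0,i=3
  .#. -> #   bit 2 = 1  t=0,i=1
  ..# -> .   bit 1 = 0  t=0,i=0
  ... -> #   bit 0 = 1  t=0,i=7
  bits 10110101 = 181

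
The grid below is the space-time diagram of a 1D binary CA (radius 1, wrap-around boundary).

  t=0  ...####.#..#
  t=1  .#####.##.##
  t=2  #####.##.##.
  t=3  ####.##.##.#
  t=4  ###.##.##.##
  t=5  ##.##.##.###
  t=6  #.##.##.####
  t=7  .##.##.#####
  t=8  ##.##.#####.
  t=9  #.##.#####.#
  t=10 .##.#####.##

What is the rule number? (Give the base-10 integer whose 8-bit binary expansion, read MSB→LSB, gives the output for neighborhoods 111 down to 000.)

  ### -> #   bit 7 = 1  t=0,i=4
  ##. -> .   bit 6 = 0  t=0,i=6
  #.# -> #   bit 5 = 1  t=0,i=7
  #.. -> .   bit 4 = 0  t=0,i=0
  .## -> #   bit 3 = 1  t=0,i=3
  .#. -> #   bit 2 = 1  t=0,i=8
  ..# -> #   bit 1 = 1  t=0,i=2
  ... -> #   bit 0 = 1  t=0,i=1
  bits 10101111 = 175

175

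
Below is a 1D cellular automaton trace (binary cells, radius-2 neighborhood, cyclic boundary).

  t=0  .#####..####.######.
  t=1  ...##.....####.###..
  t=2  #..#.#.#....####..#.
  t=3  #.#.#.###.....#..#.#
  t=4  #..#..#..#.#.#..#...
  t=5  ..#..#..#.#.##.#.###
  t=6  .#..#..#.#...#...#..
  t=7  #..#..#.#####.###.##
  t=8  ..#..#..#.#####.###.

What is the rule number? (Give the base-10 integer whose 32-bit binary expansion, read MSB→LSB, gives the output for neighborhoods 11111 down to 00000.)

  [31] ##### => #  t=0,i=3
  [30] ####. => #  t=0,i=4
  [29] ###.# => #  t=0,i=11
  [28] ###.. => .  t=0,i=5
  [27] ##.## => #  t=0,i=12
  [26] ##.#. => .  t=3,i=1
  [25] ##..# => .  t=0,i=6
  [24] ##... => #  t=1,i=5
  [23] #.### => #  t=0,i=13
  [22] #.##. => .  t=3,i=19
  [21] #.#.# => .  t=2,i=5
  [20] #.#.. => #  t=2,i=0
  [19] #..## => .  t=0,i=0
  [18] #..#. => #  t=2,i=2
  [17] #...# => #  t=4,i=18
  [16] #.... => .  t=1,i=6
  [15] .#### => .  t=0,i=2
  [14] .###. => .  t=1,i=16
  [13] .##.# => #  t=3,i=0
  [12] .##.. => .  t=1,i=4
  [11] .#.## => .  t=3,i=5
  [10] .#.#. => #  t=2,i=4
  [9] .#..# => .  t=2,i=1
  [8] .#... => #  t=2,i=8
  [7] ..### => .  t=0,i=1
  [6] ..##. => #  t=1,i=3
  [5] ..#.# => .  t=2,i=3
  [4] ..#.. => .  t=3,i=14
  [3] ...## => .  t=1,i=2
  [2] ...#. => #  t=3,i=13
  [1] ....# => .  t=1,i=1
  [0] ..... => #  t=1,i=0
  bits 11101001100101100010010101000101 = 3918931269

3918931269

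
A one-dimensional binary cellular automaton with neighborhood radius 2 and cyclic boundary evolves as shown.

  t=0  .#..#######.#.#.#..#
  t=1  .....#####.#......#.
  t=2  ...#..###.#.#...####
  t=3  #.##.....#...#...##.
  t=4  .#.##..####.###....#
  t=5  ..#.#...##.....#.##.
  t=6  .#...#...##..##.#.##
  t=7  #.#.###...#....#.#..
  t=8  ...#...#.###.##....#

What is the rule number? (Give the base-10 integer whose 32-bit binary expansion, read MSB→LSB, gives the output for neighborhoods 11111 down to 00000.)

3305412886

  [31] ##### => #  t=0,i=6
  [30] ####. => #  t=0,i=9
  [29] ###.# => .  t=0,i=10
  [28] ###.. => .  t=2,i=19
  [27] ##.## => .  t=4,i=11
  [26] ##.#. => #  t=0,i=11
  [25] ##..# => .  t=4,i=5
  [24] ##... => #  t=2,i=0
  [23] #.### => .  t=4,i=12
  [22] #.##. => .  t=3,i=2
  [21] #.#.# => .  t=0,i=12
  [20] #.#.. => .  t=0,i=1
  [19] #..## => .  t=0,i=3
  [18] #..#. => #  t=0,i=18
  [17] #...# => .  t=2,i=1
  [16] #.... => .  t=1,i=0
  [15] .#### => #  t=0,i=5
  [14] .###. => .  t=2,i=7
  [13] .##.# => .  t=3,i=18
  [12] .##.. => #  t=3,i=3
  [11] .#.## => #  t=3,i=1
  [10] .#.#. => .  t=0,i=0
  [9] .#..# => .  t=0,i=2
  [8] .#... => #  t=1,i=12
  [7] ..### => .  t=0,i=4
  [6] ..##. => .  t=3,i=17
  [5] ..#.# => .  t=0,i=19
  [4] ..#.. => #  t=1,i=18
  [3] ...## => .  t=1,i=4
  [2] ...#. => #  t=1,i=17
  [1] ....# => #  t=1,i=3
  [0] ..... => .  t=1,i=1
  bits 11000101000001001001100100010110 = 3305412886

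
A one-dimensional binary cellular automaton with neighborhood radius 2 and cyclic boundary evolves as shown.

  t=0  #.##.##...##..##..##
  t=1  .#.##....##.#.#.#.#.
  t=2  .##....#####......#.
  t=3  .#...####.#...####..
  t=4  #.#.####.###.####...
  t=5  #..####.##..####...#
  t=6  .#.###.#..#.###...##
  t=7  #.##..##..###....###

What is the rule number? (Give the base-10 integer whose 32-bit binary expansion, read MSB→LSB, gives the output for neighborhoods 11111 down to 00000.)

  [31] ##### => .  t=2,i=9
  [30] ####. => #  t=2,i=10
  [29] ###.# => .  t=0,i=0
  [28] ###.. => .  t=2,i=11
  [27] ##.## => #  t=0,i=1
  [26] ##.#. => #  t=1,i=11
  [25] ##..# => #  t=0,i=12
  [24] ##... => .  t=0,i=7
  [23] #.### => #  t=4,i=4
  [22] #.##. => .  t=0,i=2
  [21] #.#.# => .  t=1,i=12
  [20] #.#.. => #  t=1,i=18
  [19] #..## => .  t=0,i=13
  [18] #..#. => .  t=1,i=0
  [17] #...# => .  t=0,i=8
  [16] #.... => .  t=1,i=6
  [15] .#### => #  t=2,i=8
  [14] .###. => .  t=0,i=19
  [13] .##.# => #  t=0,i=3
  [12] .##.. => .  t=0,i=6
  [11] .#.## => #  t=1,i=2
  [10] .#.#. => .  t=1,i=13
  [9] .#..# => .  t=1,i=19
  [8] .#... => #  t=3,i=2
  [7] ..### => #  t=0,i=18
  [6] ..##. => #  t=0,i=10
  [5] ..#.# => #  t=1,i=1
  [4] ..#.. => .  t=2,i=18
  [3] ...## => #  t=0,i=9
  [2] ...#. => #  t=2,i=17
  [1] ....# => #  t=1,i=7
  [0] ..... => #  t=2,i=14
  bits 01001110100100001010100111101111 = 1318103535

1318103535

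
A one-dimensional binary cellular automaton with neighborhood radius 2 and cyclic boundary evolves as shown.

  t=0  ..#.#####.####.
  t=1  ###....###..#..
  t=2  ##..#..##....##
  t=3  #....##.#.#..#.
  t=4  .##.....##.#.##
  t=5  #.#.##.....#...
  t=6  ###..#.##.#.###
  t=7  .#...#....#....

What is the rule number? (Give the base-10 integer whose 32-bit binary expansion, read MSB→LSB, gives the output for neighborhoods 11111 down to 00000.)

1747670949

  ##### -> .   bit 31 = 0  t=0,i=6
  ####. -> #   bit 30 = 1  t=0,i=7
  ###.# -> #   bit 29 = 1  t=0,i=8
  ###.. -> .   bit 28 = 0  t=0,i=13
  ##.## -> #   bit 27 = 1  t=0,i=9
  ##.#. -> .   bit 26 = 0  t=3,i=7
  ##..# -> .   bit 25 = 0  t=1,i=10
  ##... -> .   bit 24 = 0  t=0,i=14
  #.### -> .   bit 23 = 0  t=0,i=4
  #.##. -> .   bit 22 = 0  t=4,i=1
  #.#.# -> #   bit 21 = 1  t=3,i=8
  #.#.. -> .   bit 20 = 0  t=3,i=0
  #..## -> #   bit 19 = 1  t=1,i=14
  #..#. -> .   bit 18 = 0  t=1,i=11
  #...# -> #   bit 17 = 1  t=0,i=0
  #.... -> #   bit 16 = 1  t=1,i=4
  .#### -> .   bit 15 = 0  t=0,i=5
  .###. -> #   bit 14 = 1  t=1,i=1
  .##.# -> .   bit 13 = 0  t=3,i=6
  .##.. -> #   bit 12 = 1  t=2,i=8
  .#.## -> .   bit 11 = 0  t=0,i=3
  .#.#. -> #   bit 10 = 1  t=3,i=9
  .#..# -> #   bit 9 = 1  t=1,i=13
  .#... -> #   bit 8 = 1  t=3,i=1
  ..### -> #   bit 7 = 1  t=1,i=0
  ..##. -> .   bit 6 = 0  t=2,i=7
  ..#.# -> #   bit 5 = 1  t=0,i=2
  ..#.. -> .   bit 4 = 0  t=1,i=12
  ...## -> .   bit 3 = 0  t=1,i=6
  ...#. -> #   bit 2 = 1  t=0,i=1
  ....# -> .   bit 1 = 0  t=1,i=5
  ..... -> #   bit 0 = 1  t=4,i=5
  bits 01101000001010110101011110100101 = 1747670949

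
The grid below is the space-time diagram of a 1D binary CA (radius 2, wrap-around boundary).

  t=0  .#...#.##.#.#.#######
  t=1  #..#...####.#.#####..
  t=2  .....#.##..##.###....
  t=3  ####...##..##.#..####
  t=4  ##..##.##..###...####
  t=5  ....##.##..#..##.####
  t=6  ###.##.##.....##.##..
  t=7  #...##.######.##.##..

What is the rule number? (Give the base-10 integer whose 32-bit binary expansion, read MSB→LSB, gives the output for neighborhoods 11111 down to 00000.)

  [31] ##### => #  t=0,i=16
  [30] ####. => .  t=0,i=19
  [29] ###.# => .  t=0,i=20
  [28] ###.. => .  t=1,i=18
  [27] ##.## => .  t=2,i=13
  [26] ##.#. => #  t=0,i=0
  [25] ##..# => .  t=1,i=19
  [24] ##... => #  t=2,i=17
  [23] #.### => #  t=0,i=14
  [22] #.##. => #  t=0,i=7
  [21] #.#.# => #  t=0,i=10
  [20] #.#.. => .  t=0,i=1
  [19] #..## => .  t=2,i=10
  [18] #..#. => .  t=1,i=2
  [17] #...# => #  t=0,i=3
  [16] #.... => #  t=2,i=18
  [15] .#### => #  t=0,i=15
  [14] .###. => .  t=2,i=15
  [13] .##.# => #  t=0,i=8
  [12] .##.. => #  t=2,i=8
  [11] .#.## => .  t=0,i=6
  [10] .#.#. => .  t=0,i=11
  [9] .#..# => .  t=1,i=1
  [8] .#... => .  t=0,i=2
  [7] ..### => #  t=1,i=7
  [6] ..##. => #  t=2,i=11
  [5] ..#.# => .  t=0,i=5
  [4] ..#.. => .  t=1,i=0
  [3] ...## => .  t=1,i=6
  [2] ...#. => .  t=0,i=4
  [1] ....# => #  t=2,i=3
  [0] ..... => #  t=2,i=0
  bits 10000101111000111011000011000011 = 2246291651

2246291651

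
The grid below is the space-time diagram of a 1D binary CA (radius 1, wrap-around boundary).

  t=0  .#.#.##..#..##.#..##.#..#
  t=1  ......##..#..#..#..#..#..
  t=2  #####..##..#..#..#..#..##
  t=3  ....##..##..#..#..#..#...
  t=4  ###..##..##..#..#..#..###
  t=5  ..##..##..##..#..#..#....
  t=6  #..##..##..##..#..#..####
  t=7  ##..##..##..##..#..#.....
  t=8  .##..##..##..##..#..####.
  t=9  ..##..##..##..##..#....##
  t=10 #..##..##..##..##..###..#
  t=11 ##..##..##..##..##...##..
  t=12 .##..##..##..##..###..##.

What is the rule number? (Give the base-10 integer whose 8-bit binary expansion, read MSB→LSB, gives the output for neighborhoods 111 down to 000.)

  [7] ### => .  t=2,i=0
  [6] ##. => #  t=0,i=6
  [5] #.# => .  t=0,i=0
  [4] #.. => #  t=0,i=7
  [3] .## => .  t=0,i=5
  [2] .#. => .  t=0,i=1
  [1] ..# => .  t=0,i=8
  [0] ... => #  t=1,i=0
  bits 01010001 = 81

81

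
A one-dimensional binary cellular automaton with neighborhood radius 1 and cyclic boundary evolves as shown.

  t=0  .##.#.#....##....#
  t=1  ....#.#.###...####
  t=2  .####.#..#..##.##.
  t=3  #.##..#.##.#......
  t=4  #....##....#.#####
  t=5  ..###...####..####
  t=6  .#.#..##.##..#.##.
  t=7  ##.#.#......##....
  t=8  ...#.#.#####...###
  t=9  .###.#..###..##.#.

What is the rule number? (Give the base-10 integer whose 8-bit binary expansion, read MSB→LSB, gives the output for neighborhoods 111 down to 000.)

  ###|#  b7=1 t=1,i=9
  ##.|.  b6=0 t=0,i=2
  #.#|.  b5=0 t=0,i=0
  #..|.  b4=0 t=0,i=7
  .##|.  b3=0 t=0,i=1
  .#.|#  b2=1 t=0,i=4
  ..#|#  b1=1 t=0,i=10
  ...|#  b0=1 t=0,i=8
  bits 10000111 = 135

135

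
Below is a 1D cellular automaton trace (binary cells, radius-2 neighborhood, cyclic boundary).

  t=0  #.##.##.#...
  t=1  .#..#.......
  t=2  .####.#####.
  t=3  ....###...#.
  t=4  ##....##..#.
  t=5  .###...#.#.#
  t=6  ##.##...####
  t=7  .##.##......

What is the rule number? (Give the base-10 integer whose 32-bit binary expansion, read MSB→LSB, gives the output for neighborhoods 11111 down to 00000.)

  [31] ##### => .  t=2,i=8
  [30] ####. => .  t=2,i=3
  [29] ###.# => #  t=2,i=4
  [28] ###.. => #  t=2,i=10
  [27] ##.## => #  t=0,i=4
  [26] ##.#. => .  t=0,i=7
  [25] ##..# => .  t=2,i=11
  [24] ##... => #  t=3,i=7
  [23] #.### => #  t=2,i=6
  [22] #.##. => .  t=0,i=2
  [21] #.#.# => #  t=5,i=9
  [20] #.#.. => .  t=0,i=8
  [19] #..## => .  t=2,i=0
  [18] #..#. => #  t=1,i=3
  [17] #...# => .  t=0,i=10
  [16] #.... => #  t=1,i=6
  [15] .#### => .  t=2,i=2
  [14] .###. => .  t=3,i=5
  [13] .##.# => .  t=0,i=3
  [12] .##.. => #  t=4,i=1
  [11] .#.## => #  t=0,i=1
  [10] .#.#. => #  t=5,i=8
  [9] .#..# => #  t=1,i=2
  [8] .#... => .  t=0,i=9
  [7] ..### => .  t=2,i=1
  [6] ..##. => .  t=4,i=6
  [5] ..#.# => .  t=0,i=0
  [4] ..#.. => #  t=1,i=1
  [3] ...## => .  t=3,i=3
  [2] ...#. => .  t=0,i=11
  [1] ....# => .  t=1,i=11
  [0] ..... => #  t=1,i=7
  bits 00111001101001010001111000010001 = 967122449

967122449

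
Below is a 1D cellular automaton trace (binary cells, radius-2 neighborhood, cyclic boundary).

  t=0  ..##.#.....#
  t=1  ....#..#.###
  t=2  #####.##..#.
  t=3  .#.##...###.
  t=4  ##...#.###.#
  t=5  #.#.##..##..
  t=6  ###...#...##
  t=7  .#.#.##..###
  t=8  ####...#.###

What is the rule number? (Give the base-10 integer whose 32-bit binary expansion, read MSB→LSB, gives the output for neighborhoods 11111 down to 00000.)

  ##### -> .   bit 31 = 0  t=2,i=2
  ####. -> #   bit 30 = 1  t=2,i=3
  ###.# -> #   bit 29 = 1  t=2,i=4
  ###.. -> .   bit 28 = 0  t=1,i=11
  ##.## -> .   bit 27 = 0  t=2,i=5
  ##.#. -> #   bit 26 = 1  t=0,i=4
  ##..# -> #   bit 25 = 1  t=2,i=8
  ##... -> #   bit 24 = 1  t=1,i=0
  #.### -> .   bit 23 = 0  t=1,i=9
  #.##. -> .   bit 22 = 0  t=2,i=6
  #.#.# -> #   bit 21 = 1  t=5,i=2
  #.#.. -> .   bit 20 = 0  t=0,i=5
  #..## -> .   bit 19 = 0  t=0,i=1
  #..#. -> #   bit 18 = 1  t=1,i=6
  #...# -> .   bit 17 = 0  t=3,i=6
  #.... -> #   bit 16 = 1  t=0,i=7
  .#### -> #   bit 15 = 1  t=2,i=1
  .###. -> #   bit 14 = 1  t=1,i=10
  .##.# -> .   bit 13 = 0  t=0,i=3
  .##.. -> .   bit 12 = 0  t=2,i=7
  .#.## -> .   bit 11 = 0  t=1,i=8
  .#.#. -> #   bit 10 = 1  t=5,i=1
  .#..# -> .   bit 9 = 0  t=0,i=0
  .#... -> .   bit 8 = 0  t=0,i=6
  ..### -> #   bit 7 = 1  t=3,i=8
  ..##. -> .   bit 6 = 0  t=0,i=2
  ..#.# -> #   bit 5 = 1  t=1,i=7
  ..#.. -> #   bit 4 = 1  t=0,i=11
  ...## -> #   bit 3 = 1  t=3,i=7
  ...#. -> #   bit 2 = 1  t=0,i=10
  ....# -> #   bit 1 = 1  t=0,i=9
  ..... -> .   bit 0 = 0  t=0,i=8
  bits 01100111001001011100010010111110 = 1730528446

1730528446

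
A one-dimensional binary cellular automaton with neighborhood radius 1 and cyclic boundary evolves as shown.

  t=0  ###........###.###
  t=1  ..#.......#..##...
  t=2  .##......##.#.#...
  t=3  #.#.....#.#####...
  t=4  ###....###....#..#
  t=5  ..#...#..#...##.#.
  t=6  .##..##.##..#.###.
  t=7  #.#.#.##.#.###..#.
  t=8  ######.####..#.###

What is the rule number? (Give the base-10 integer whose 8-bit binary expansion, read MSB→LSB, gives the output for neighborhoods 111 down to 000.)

102

  ### -> .   bit 7 = 0  t=0,i=0
  ##. -> #   bit 6 = 1  t=0,i=2
  #.# -> #   bit 5 = 1  t=0,i=14
  #.. -> .   bit 4 = 0  t=0,i=3
  .## -> .   bit 3 = 0  t=0,i=11
  .#. -> #   bit 2 = 1  t=1,i=2
  ..# -> #   bit 1 = 1  t=0,i=10
  ... -> .   bit 0 = 0  t=0,i=4
  bits 01100110 = 102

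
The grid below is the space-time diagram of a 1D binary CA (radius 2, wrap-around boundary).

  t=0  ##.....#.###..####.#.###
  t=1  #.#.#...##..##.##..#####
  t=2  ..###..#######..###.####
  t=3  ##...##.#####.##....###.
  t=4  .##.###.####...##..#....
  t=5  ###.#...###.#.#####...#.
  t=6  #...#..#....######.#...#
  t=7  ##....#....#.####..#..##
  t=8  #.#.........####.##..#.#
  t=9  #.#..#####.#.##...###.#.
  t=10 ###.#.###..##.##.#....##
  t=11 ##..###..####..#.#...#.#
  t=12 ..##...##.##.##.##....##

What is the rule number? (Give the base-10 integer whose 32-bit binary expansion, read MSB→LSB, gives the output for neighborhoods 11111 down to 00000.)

  ##### -> #   bit 31 = 1  t=0,i=23
  ####. -> #   bit 30 = 1  t=0,i=0
  ###.# -> .   bit 29 = 0  t=0,i=17
  ###.. -> .   bit 28 = 0  t=0,i=1
  ##.## -> .   bit 27 = 0  t=1,i=14
  ##.#. -> .   bit 26 = 0  t=0,i=18
  ##..# -> #   bit 25 = 1  t=0,i=12
  ##... -> #   bit 24 = 1  t=0,i=2
  #.### -> #   bit 23 = 1  t=0,i=9
  #.##. -> .   bit 22 = 0  t=1,i=15
  #.#.# -> #   bit 21 = 1  t=0,i=19
  #.#.. -> #   bit 20 = 1  t=1,i=4
  #..## -> #   bit 19 = 1  t=0,i=13
  #..#. -> #   bit 18 = 1  t=4,i=18
  #...# -> .   bit 17 = 0  t=1,i=6
  #.... -> .   bit 16 = 0  t=0,i=3
  .#### -> #   bit 15 = 1  t=0,i=15
  .###. -> .   bit 14 = 0  t=0,i=10
  .##.# -> #   bit 13 = 1  t=1,i=13
  .##.. -> #   bit 12 = 1  t=1,i=9
  .#.## -> #   bit 11 = 1  t=0,i=8
  .#.#. -> #   bit 10 = 1  t=1,i=3
  .#..# -> .   bit 9 = 0  t=6,i=5
  .#... -> .   bit 8 = 0  t=1,i=5
  ..### -> .   bit 7 = 0  t=0,i=14
  ..##. -> #   bit 6 = 1  t=1,i=8
  ..#.# -> .   bit 5 = 0  t=0,i=7
  ..#.. -> .   bit 4 = 0  t=4,i=19
  ...## -> #   bit 3 = 1  t=1,i=7
  ...#. -> .   bit 2 = 0  t=0,i=6
  ....# -> .   bit 1 = 0  t=0,i=5
  ..... -> #   bit 0 = 1  t=0,i=4
  bits 11000011101111001011110001001001 = 3283926089

3283926089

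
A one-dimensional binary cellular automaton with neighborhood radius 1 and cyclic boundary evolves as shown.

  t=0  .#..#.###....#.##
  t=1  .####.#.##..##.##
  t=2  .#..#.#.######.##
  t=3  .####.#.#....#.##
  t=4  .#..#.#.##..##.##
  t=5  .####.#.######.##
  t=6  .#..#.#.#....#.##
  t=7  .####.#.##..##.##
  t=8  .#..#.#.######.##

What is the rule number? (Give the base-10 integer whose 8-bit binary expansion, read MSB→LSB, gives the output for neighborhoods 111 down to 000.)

  ### -> .   bit 7 = 0  t=0,i=7
  ##. -> #   bit 6 = 1  t=0,i=8
  #.# -> .   bit 5 = 0  t=0,i=0
  #.. -> #   bit 4 = 1  t=0,i=2
  .## -> #   bit 3 = 1  t=0,i=6
  .#. -> #   bit 2 = 1  t=0,i=1
  ..# -> #   bit 1 = 1  t=0,i=3
  ... -> .   bit 0 = 0  t=0,i=10
  bits 01011110 = 94

94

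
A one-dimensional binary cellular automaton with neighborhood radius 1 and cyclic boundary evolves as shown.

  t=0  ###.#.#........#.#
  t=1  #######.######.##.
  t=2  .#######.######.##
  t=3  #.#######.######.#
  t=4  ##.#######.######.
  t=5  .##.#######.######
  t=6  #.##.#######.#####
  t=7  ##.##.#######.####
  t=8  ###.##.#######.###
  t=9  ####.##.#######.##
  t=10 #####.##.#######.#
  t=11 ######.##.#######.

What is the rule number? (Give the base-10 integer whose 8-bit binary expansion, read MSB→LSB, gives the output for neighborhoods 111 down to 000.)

229

  nb ###: next=#  (t=0,i=0, bit7=1)
  nb ##.: next=#  (t=0,i=2, bit6=1)
  nb #.#: next=#  (t=0,i=3, bit5=1)
  nb #..: next=.  (t=0,i=7, bit4=0)
  nb .##: next=.  (t=0,i=17, bit3=0)
  nb .#.: next=#  (t=0,i=4, bit2=1)
  nb ..#: next=.  (t=0,i=14, bit1=0)
  nb ...: next=#  (t=0,i=8, bit0=1)
  bits 11100101 = 229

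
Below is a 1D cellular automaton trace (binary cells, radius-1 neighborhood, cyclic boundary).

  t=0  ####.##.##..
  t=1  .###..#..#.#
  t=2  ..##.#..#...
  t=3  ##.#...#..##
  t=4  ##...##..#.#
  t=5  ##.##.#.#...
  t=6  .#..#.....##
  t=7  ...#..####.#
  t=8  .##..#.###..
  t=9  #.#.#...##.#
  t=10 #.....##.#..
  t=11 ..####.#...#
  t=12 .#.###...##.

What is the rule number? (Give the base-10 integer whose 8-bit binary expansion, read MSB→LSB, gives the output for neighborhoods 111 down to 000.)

  [7] ### => #  t=0,i=1
  [6] ##. => #  t=0,i=3
  [5] #.# => .  t=0,i=4
  [4] #.. => .  t=0,i=10
  [3] .## => .  t=0,i=0
  [2] .#. => .  t=1,i=6
  [1] ..# => #  t=0,i=11
  [0] ... => #  t=2,i=0
  bits 11000011 = 195

195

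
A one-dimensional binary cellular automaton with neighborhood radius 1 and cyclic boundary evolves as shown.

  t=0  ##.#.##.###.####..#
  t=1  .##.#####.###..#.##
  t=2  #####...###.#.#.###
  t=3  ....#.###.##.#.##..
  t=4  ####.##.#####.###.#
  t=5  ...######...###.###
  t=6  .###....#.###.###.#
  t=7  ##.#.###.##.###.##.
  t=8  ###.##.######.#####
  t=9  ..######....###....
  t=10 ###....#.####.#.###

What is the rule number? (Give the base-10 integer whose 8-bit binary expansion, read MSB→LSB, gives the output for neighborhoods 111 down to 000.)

107

  ### -> .   bit 7 = 0  t=0,i=0
  ##. -> #   bit 6 = 1  t=0,i=1
  #.# -> #   bit 5 = 1  t=0,i=2
  #.. -> .   bit 4 = 0  t=0,i=16
  .## -> #   bit 3 = 1  t=0,i=5
  .#. -> .   bit 2 = 0  t=0,i=3
  ..# -> #   bit 1 = 1  t=0,i=17
  ... -> #   bit 0 = 1  t=2,i=6
  bits 01101011 = 107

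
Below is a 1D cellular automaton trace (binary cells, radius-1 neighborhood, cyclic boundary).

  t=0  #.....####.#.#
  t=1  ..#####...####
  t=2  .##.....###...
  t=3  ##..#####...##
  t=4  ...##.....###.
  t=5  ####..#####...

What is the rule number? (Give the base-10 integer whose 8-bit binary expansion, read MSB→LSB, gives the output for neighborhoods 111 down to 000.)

47

  [7] ### => .  t=0,i=7
  [6] ##. => .  t=0,i=0
  [5] #.# => #  t=0,i=10
  [4] #.. => .  t=0,i=1
  [3] .## => #  t=0,i=6
  [2] .#. => #  t=0,i=11
  [1] ..# => #  t=0,i=5
  [0] ... => #  t=0,i=2
  bits 00101111 = 47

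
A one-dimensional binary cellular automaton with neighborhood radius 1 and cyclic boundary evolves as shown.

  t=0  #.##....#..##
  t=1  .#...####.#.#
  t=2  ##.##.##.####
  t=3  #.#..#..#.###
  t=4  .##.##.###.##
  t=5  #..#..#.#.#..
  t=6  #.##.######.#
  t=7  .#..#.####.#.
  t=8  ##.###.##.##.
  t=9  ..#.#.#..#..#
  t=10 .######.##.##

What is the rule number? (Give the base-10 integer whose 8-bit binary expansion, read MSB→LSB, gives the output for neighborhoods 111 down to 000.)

167

  [7] ### => #  t=0,i=12
  [6] ##. => .  t=0,i=0
  [5] #.# => #  t=0,i=1
  [4] #.. => .  t=0,i=4
  [3] .## => .  t=0,i=2
  [2] .#. => #  t=0,i=8
  [1] ..# => #  t=0,i=7
  [0] ... => #  t=0,i=5
  bits 10100111 = 167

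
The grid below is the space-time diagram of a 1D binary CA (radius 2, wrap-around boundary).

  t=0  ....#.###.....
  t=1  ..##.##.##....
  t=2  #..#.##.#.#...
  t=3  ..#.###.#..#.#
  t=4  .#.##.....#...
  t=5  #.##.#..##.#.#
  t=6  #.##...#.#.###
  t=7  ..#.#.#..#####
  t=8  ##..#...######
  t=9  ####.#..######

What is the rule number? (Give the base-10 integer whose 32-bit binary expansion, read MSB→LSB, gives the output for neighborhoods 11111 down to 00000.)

  nb #####: next=#  (t=7,i=11, bit31=1)
  nb ####.: next=#  (t=6,i=13, bit30=1)
  nb ###.#: next=.  (t=3,i=6, bit29=0)
  nb ###..: next=#  (t=0,i=8, bit28=1)
  nb ##.##: next=.  (t=1,i=4, bit27=0)
  nb ##.#.: next=.  (t=2,i=7, bit26=0)
  nb ##..#: next=#  (t=7,i=0, bit25=1)
  nb ##...: next=#  (t=0,i=9, bit24=1)
  nb #.###: next=#  (t=0,i=6, bit23=1)
  nb #.##.: next=#  (t=1,i=5, bit22=1)
  nb #.#.#: next=#  (t=2,i=8, bit21=1)
  nb #.#..: next=.  (t=2,i=10, bit20=0)
  nb #..##: next=#  (t=5,i=7, bit19=1)
  nb #..#.: next=#  (t=2,i=2, bit18=1)
  nb #...#: next=.  (t=2,i=12, bit17=0)
  nb #....: next=.  (t=0,i=10, bit16=0)
  nb .####: next=#  (t=6,i=12, bit15=1)
  nb .###.: next=.  (t=0,i=7, bit14=0)
  nb .##.#: next=#  (t=1,i=3, bit13=1)
  nb .##..: next=.  (t=1,i=9, bit12=0)
  nb .#.##: next=#  (t=0,i=5, bit11=1)
  nb .#.#.: next=.  (t=2,i=9, bit10=0)
  nb .#..#: next=.  (t=2,i=1, bit9=0)
  nb .#...: next=#  (t=2,i=11, bit8=1)
  nb ..###: next=#  (t=7,i=9, bit7=1)
  nb ..##.: next=.  (t=1,i=2, bit6=0)
  nb ..#.#: next=.  (t=0,i=4, bit5=0)
  nb ..#..: next=.  (t=2,i=0, bit4=0)
  nb ...##: next=.  (t=1,i=1, bit3=0)
  nb ...#.: next=#  (t=0,i=3, bit2=1)
  nb ....#: next=#  (t=0,i=2, bit1=1)
  nb .....: next=.  (t=0,i=0, bit0=0)
  bits 11010011111011001010100110000110 = 3555502470

3555502470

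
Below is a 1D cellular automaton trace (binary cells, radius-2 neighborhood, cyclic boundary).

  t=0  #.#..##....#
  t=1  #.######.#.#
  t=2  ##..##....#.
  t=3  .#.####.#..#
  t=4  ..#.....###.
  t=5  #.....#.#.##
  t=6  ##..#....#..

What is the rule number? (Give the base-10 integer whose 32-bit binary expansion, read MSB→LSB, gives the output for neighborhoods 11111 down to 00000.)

2568895170

  nb #####: next=#  (t=1,i=4, bit31=1)
  nb ####.: next=.  (t=1,i=6, bit30=0)
  nb ###.#: next=.  (t=1,i=7, bit29=0)
  nb ###..: next=#  (t=4,i=10, bit28=1)
  nb ##.##: next=#  (t=1,i=1, bit27=1)
  nb ##.#.: next=.  (t=0,i=1, bit26=0)
  nb ##..#: next=.  (t=2,i=2, bit25=0)
  nb ##...: next=#  (t=0,i=7, bit24=1)
  nb #.###: next=.  (t=1,i=2, bit23=0)
  nb #.##.: next=.  (t=1,i=11, bit22=0)
  nb #.#.#: next=.  (t=1,i=9, bit21=0)
  nb #.#..: next=#  (t=0,i=2, bit20=1)
  nb #..##: next=#  (t=0,i=4, bit19=1)
  nb #..#.: next=#  (t=3,i=10, bit18=1)
  nb #...#: next=#  (t=4,i=0, bit17=1)
  nb #....: next=.  (t=0,i=8, bit16=0)
  nb .####: next=.  (t=1,i=3, bit15=0)
  nb .###.: next=.  (t=4,i=9, bit14=0)
  nb .##.#: next=#  (t=0,i=0, bit13=1)
  nb .##..: next=#  (t=0,i=6, bit12=1)
  nb .#.##: next=#  (t=1,i=10, bit11=1)
  nb .#.#.: next=.  (t=3,i=0, bit10=0)
  nb .#..#: next=#  (t=0,i=3, bit9=1)
  nb .#...: next=.  (t=4,i=3, bit8=0)
  nb ..###: next=#  (t=4,i=8, bit7=1)
  nb ..##.: next=#  (t=0,i=5, bit6=1)
  nb ..#.#: next=.  (t=2,i=10, bit5=0)
  nb ..#..: next=.  (t=4,i=2, bit4=0)
  nb ...##: next=.  (t=0,i=10, bit3=0)
  nb ...#.: next=.  (t=2,i=9, bit2=0)
  nb ....#: next=#  (t=0,i=9, bit1=1)
  nb .....: next=.  (t=4,i=5, bit0=0)
  bits 10011001000111100011101011000010 = 2568895170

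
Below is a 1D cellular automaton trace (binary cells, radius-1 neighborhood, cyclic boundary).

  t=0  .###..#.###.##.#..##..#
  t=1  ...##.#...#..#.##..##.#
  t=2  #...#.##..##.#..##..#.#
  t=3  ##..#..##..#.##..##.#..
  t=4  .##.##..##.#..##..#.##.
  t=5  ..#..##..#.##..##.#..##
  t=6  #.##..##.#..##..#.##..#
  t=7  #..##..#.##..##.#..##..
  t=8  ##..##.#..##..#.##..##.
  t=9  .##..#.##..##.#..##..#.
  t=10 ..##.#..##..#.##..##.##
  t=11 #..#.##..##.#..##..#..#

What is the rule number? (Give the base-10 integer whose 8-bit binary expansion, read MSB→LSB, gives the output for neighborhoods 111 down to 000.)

84

  ###|.  b7=0 t=0,i=2
  ##.|#  b6=1 t=0,i=3
  #.#|.  b5=0 t=0,i=0
  #..|#  b4=1 t=0,i=4
  .##|.  b3=0 t=0,i=1
  .#.|#  b2=1 t=0,i=6
  ..#|.  b1=0 t=0,i=5
  ...|.  b0=0 t=1,i=1
  bits 01010100 = 84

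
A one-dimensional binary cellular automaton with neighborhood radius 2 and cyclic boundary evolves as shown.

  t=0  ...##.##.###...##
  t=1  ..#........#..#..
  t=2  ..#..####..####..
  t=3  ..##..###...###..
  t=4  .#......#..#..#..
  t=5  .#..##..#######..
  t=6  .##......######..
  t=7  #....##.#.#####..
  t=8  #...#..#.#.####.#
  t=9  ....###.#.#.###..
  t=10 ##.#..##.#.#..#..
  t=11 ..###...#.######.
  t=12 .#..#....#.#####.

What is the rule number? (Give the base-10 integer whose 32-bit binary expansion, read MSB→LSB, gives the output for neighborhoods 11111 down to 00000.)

  [31] ##### => #  t=5,i=10
  [30] ####. => #  t=2,i=7
  [29] ###.# => #  t=8,i=14
  [28] ###.. => #  t=0,i=11
  [27] ##.## => .  t=0,i=5
  [26] ##.#. => #  t=7,i=7
  [25] ##..# => .  t=2,i=9
  [24] ##... => .  t=0,i=0
  [23] #.### => .  t=0,i=9
  [22] #.##. => .  t=0,i=6
  [21] #.#.# => .  t=7,i=8
  [20] #.#.. => #  t=10,i=3
  [19] #..## => .  t=2,i=4
  [18] #..#. => #  t=1,i=13
  [17] #...# => .  t=0,i=1
  [16] #.... => .  t=1,i=4
  [15] .#### => #  t=2,i=6
  [14] .###. => .  t=0,i=10
  [13] .##.# => .  t=0,i=4
  [12] .##.. => .  t=0,i=16
  [11] .#.## => #  t=7,i=9
  [10] .#.#. => #  t=8,i=8
  [9] .#..# => #  t=1,i=12
  [8] .#... => .  t=1,i=3
  [7] ..### => .  t=2,i=5
  [6] ..##. => .  t=0,i=3
  [5] ..#.# => .  t=8,i=7
  [4] ..#.. => #  t=1,i=2
  [3] ...## => #  t=0,i=2
  [2] ...#. => .  t=1,i=1
  [1] ....# => .  t=1,i=0
  [0] ..... => #  t=1,i=5
  bits 11110100000101001000111000011001 = 4094987801

4094987801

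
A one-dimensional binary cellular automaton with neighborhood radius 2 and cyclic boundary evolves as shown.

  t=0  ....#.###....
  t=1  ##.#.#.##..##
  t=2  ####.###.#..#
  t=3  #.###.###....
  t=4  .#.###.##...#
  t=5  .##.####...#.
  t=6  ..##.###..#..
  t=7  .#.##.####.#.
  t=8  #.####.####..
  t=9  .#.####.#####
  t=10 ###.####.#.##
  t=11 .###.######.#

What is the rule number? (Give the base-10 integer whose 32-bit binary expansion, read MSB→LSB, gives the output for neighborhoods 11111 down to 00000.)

2120542477

  [31] ##### => .  t=2,i=1
  [30] ####. => #  t=1,i=0
  [29] ###.# => #  t=1,i=1
  [28] ###.. => #  t=0,i=8
  [27] ##.## => #  t=2,i=4
  [26] ##.#. => #  t=1,i=2
  [25] ##..# => #  t=1,i=9
  [24] ##... => .  t=0,i=9
  [23] #.### => .  t=0,i=6
  [22] #.##. => #  t=1,i=7
  [21] #.#.# => #  t=1,i=3
  [20] #.#.. => .  t=2,i=9
  [19] #..## => .  t=1,i=10
  [18] #..#. => #  t=6,i=9
  [17] #...# => .  t=4,i=10
  [16] #.... => .  t=0,i=10
  [15] .#### => #  t=1,i=12
  [14] .###. => #  t=0,i=7
  [13] .##.# => #  t=5,i=2
  [12] .##.. => .  t=1,i=8
  [11] .#.## => #  t=0,i=5
  [10] .#.#. => .  t=1,i=4
  [9] .#..# => .  t=2,i=10
  [8] .#... => #  t=6,i=11
  [7] ..### => .  t=1,i=11
  [6] ..##. => .  t=5,i=1
  [5] ..#.# => .  t=0,i=4
  [4] ..#.. => .  t=5,i=11
  [3] ...## => #  t=6,i=1
  [2] ...#. => #  t=0,i=3
  [1] ....# => .  t=0,i=2
  [0] ..... => #  t=0,i=0
  bits 01111110011001001110100100001101 = 2120542477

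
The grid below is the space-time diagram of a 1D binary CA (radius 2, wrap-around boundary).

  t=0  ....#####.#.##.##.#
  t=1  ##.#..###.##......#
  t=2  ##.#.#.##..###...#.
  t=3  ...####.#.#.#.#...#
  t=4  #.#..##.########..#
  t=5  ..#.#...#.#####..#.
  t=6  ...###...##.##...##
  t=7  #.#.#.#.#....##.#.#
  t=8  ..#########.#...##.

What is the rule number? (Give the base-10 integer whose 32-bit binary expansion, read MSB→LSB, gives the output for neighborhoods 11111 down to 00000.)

  [31] ##### => #  t=0,i=6
  [30] ####. => #  t=0,i=7
  [29] ###.# => #  t=0,i=8
  [28] ###.. => .  t=2,i=13
  [27] ##.## => .  t=0,i=14
  [26] ##.#. => .  t=0,i=9
  [25] ##..# => .  t=2,i=9
  [24] ##... => #  t=1,i=12
  [23] #.### => #  t=4,i=8
  [22] #.##. => .  t=0,i=12
  [21] #.#.# => #  t=0,i=10
  [20] #.#.. => #  t=0,i=18
  [19] #..## => #  t=1,i=5
  [18] #..#. => .  t=5,i=16
  [17] #...# => .  t=2,i=15
  [16] #.... => #  t=0,i=1
  [15] .#### => .  t=0,i=5
  [14] .###. => #  t=1,i=0
  [13] .##.# => .  t=0,i=13
  [12] .##.. => #  t=1,i=11
  [11] .#.## => #  t=0,i=11
  [10] .#.#. => #  t=2,i=4
  [9] .#..# => .  t=1,i=4
  [8] .#... => #  t=0,i=0
  [7] ..### => .  t=0,i=4
  [6] ..##. => .  t=4,i=5
  [5] ..#.# => .  t=2,i=17
  [4] ..#.. => #  t=3,i=18
  [3] ...## => #  t=0,i=3
  [2] ...#. => .  t=2,i=16
  [1] ....# => .  t=0,i=2
  [0] ..... => .  t=1,i=14
  bits 11100001101110010101110100011000 = 3787021592

3787021592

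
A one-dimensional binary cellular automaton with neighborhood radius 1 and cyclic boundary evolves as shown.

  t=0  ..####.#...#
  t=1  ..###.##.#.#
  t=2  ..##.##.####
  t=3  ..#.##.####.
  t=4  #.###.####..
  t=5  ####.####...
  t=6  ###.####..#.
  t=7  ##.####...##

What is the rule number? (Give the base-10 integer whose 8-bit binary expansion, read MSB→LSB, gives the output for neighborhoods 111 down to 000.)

173

  [7] ### => #  t=0,i=3
  [6] ##. => .  t=0,i=5
  [5] #.# => #  t=0,i=6
  [4] #.. => .  t=0,i=0
  [3] .## => #  t=0,i=2
  [2] .#. => #  t=0,i=7
  [1] ..# => .  t=0,i=1
  [0] ... => #  t=0,i=9
  bits 10101101 = 173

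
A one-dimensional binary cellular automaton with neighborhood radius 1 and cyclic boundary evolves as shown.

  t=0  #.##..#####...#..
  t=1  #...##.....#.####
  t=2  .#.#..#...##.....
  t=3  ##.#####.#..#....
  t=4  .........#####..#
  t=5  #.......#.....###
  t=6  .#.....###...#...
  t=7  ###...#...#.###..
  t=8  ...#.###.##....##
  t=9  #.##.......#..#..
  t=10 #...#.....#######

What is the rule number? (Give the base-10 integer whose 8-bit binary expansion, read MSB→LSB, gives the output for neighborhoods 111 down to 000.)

  ###|.  b7=0 t=0,i=7
  ##.|.  b6=0 t=0,i=3
  #.#|.  b5=0 t=0,i=1
  #..|#  b4=1 t=0,i=4
  .##|.  b3=0 t=0,i=2
  .#.|#  b2=1 t=0,i=0
  ..#|#  b1=1 t=0,i=5
  ...|.  b0=0 t=0,i=12
  bits 00010110 = 22

22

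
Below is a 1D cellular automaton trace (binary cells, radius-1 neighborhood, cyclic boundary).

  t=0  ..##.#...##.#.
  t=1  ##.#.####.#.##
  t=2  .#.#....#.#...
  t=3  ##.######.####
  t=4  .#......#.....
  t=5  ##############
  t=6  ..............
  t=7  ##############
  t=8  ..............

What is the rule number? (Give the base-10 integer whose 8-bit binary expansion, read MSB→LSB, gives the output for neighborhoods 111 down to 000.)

  [7] ### => .  t=1,i=0
  [6] ##. => #  t=0,i=3
  [5] #.# => .  t=0,i=4
  [4] #.. => #  t=0,i=6
  [3] .## => .  t=0,i=2
  [2] .#. => #  t=0,i=5
  [1] ..# => #  t=0,i=1
  [0] ... => #  t=0,i=0
  bits 01010111 = 87

87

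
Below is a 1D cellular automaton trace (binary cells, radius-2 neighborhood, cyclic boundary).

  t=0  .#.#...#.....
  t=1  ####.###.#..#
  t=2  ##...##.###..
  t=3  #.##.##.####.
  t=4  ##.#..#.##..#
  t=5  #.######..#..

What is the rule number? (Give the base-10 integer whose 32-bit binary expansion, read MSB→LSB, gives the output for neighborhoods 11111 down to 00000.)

  [31] ##### => #  t=1,i=1
  [30] ####. => .  t=1,i=2
  [29] ###.# => .  t=1,i=3
  [28] ###.. => #  t=2,i=10
  [27] ##.## => .  t=1,i=4
  [26] ##.#. => #  t=1,i=8
  [25] ##..# => #  t=2,i=11
  [24] ##... => #  t=2,i=2
  [23] #.### => #  t=1,i=5
  [22] #.##. => .  t=3,i=2
  [21] #.#.# => #  t=3,i=0
  [20] #.#.. => #  t=0,i=3
  [19] #..## => .  t=1,i=11
  [18] #..#. => #  t=4,i=5
  [17] #...# => #  t=0,i=5
  [16] #.... => #  t=0,i=9
  [15] .#### => #  t=1,i=0
  [14] .###. => #  t=1,i=6
  [13] .##.# => #  t=2,i=6
  [12] .##.. => .  t=2,i=1
  [11] .#.## => #  t=3,i=1
  [10] .#.#. => #  t=0,i=2
  [9] .#..# => #  t=1,i=10
  [8] .#... => .  t=0,i=4
  [7] ..### => .  t=1,i=12
  [6] ..##. => #  t=2,i=0
  [5] ..#.# => #  t=0,i=1
  [4] ..#.. => #  t=0,i=7
  [3] ...## => .  t=2,i=4
  [2] ...#. => #  t=0,i=0
  [1] ....# => #  t=0,i=12
  [0] ..... => .  t=0,i=10
  bits 10010111101101111110111001110110 = 2545413750

2545413750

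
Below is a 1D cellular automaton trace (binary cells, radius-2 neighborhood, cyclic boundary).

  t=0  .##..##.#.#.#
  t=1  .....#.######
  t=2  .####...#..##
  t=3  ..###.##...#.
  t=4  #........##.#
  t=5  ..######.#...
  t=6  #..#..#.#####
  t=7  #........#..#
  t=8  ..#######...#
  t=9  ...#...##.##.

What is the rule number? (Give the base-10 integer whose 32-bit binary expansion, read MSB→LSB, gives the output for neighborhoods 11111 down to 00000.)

  nb #####: next=.  (t=1,i=9, bit31=0)
  nb ####.: next=#  (t=1,i=11, bit30=1)
  nb ###.#: next=.  (t=3,i=4, bit29=0)
  nb ###..: next=#  (t=1,i=12, bit28=1)
  nb ##.##: next=.  (t=2,i=0, bit27=0)
  nb ##.#.: next=#  (t=0,i=7, bit26=1)
  nb ##..#: next=.  (t=0,i=3, bit25=0)
  nb ##...: next=.  (t=1,i=0, bit24=0)
  nb #.###: next=.  (t=1,i=7, bit23=0)
  nb #.##.: next=.  (t=0,i=1, bit22=0)
  nb #.#.#: next=#  (t=0,i=8, bit21=1)
  nb #.#..: next=#  (t=5,i=9, bit20=1)
  nb #..##: next=.  (t=0,i=4, bit19=0)
  nb #..#.: next=.  (t=6,i=2, bit18=0)
  nb #...#: next=#  (t=2,i=6, bit17=1)
  nb #....: next=#  (t=1,i=1, bit16=1)
  nb .####: next=#  (t=1,i=8, bit15=1)
  nb .###.: next=.  (t=3,i=3, bit14=0)
  nb .##.#: next=.  (t=0,i=6, bit13=0)
  nb .##..: next=.  (t=0,i=2, bit12=0)
  nb .#.##: next=.  (t=0,i=0, bit11=0)
  nb .#.#.: next=#  (t=0,i=9, bit10=1)
  nb .#..#: next=.  (t=2,i=9, bit9=0)
  nb .#...: next=#  (t=3,i=12, bit8=1)
  nb ..###: next=.  (t=3,i=2, bit7=0)
  nb ..##.: next=#  (t=0,i=5, bit6=1)
  nb ..#.#: next=.  (t=1,i=5, bit5=0)
  nb ..#..: next=.  (t=2,i=8, bit4=0)
  nb ...##: next=.  (t=3,i=1, bit3=0)
  nb ...#.: next=#  (t=1,i=4, bit2=1)
  nb ....#: next=#  (t=1,i=3, bit1=1)
  nb .....: next=#  (t=1,i=2, bit0=1)
  bits 01010100001100111000010101000111 = 1412662599

1412662599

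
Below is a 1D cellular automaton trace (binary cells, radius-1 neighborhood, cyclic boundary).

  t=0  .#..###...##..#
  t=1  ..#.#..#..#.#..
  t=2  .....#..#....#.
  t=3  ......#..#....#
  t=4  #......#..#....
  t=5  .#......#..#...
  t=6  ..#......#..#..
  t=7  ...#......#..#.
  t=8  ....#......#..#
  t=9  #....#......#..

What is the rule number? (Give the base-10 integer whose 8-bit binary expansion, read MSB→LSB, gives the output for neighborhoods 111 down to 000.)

  ### -> .   bit 7 = 0  t=0,i=5
  ##. -> .   bit 6 = 0  t=0,i=6
  #.# -> .   bit 5 = 0  t=0,i=0
  #.. -> #   bit 4 = 1  t=0,i=2
  .## -> #   bit 3 = 1  t=0,i=4
  .#. -> .   bit 2 = 0  t=0,i=1
  ..# -> .   bit 1 = 0  t=0,i=3
  ... -> .   bit 0 = 0  t=0,i=8
  bits 00011000 = 24

24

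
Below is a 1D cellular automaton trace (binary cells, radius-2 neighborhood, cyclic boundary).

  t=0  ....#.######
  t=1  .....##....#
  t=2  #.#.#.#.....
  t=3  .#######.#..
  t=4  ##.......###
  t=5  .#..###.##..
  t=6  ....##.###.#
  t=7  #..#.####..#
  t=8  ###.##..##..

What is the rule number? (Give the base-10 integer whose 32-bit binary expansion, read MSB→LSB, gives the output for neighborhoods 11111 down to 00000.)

  nb #####: next=.  (t=0,i=8, bit31=0)
  nb ####.: next=.  (t=0,i=10, bit30=0)
  nb ###.#: next=.  (t=3,i=7, bit29=0)
  nb ###..: next=#  (t=0,i=11, bit28=1)
  nb ##.##: next=#  (t=5,i=7, bit27=1)
  nb ##.#.: next=.  (t=3,i=8, bit26=0)
  nb ##..#: next=#  (t=7,i=1, bit25=1)
  nb ##...: next=.  (t=0,i=0, bit24=0)
  nb #.###: next=#  (t=0,i=6, bit23=1)
  nb #.##.: next=#  (t=5,i=8, bit22=1)
  nb #.#.#: next=#  (t=2,i=2, bit21=1)
  nb #.#..: next=#  (t=2,i=6, bit20=1)
  nb #..##: next=.  (t=5,i=3, bit19=0)
  nb #..#.: next=#  (t=7,i=2, bit18=1)
  nb #...#: next=#  (t=3,i=11, bit17=1)
  nb #....: next=.  (t=0,i=1, bit16=0)
  nb .####: next=.  (t=0,i=7, bit15=0)
  nb .###.: next=#  (t=5,i=5, bit14=1)
  nb .##.#: next=#  (t=6,i=5, bit13=1)
  nb .##..: next=#  (t=1,i=6, bit12=1)
  nb .#.##: next=#  (t=0,i=5, bit11=1)
  nb .#.#.: next=#  (t=2,i=1, bit10=1)
  nb .#..#: next=.  (t=5,i=2, bit9=0)
  nb .#...: next=#  (t=1,i=0, bit8=1)
  nb ..###: next=#  (t=3,i=1, bit7=1)
  nb ..##.: next=.  (t=1,i=5, bit6=0)
  nb ..#.#: next=.  (t=0,i=4, bit5=0)
  nb ..#..: next=.  (t=1,i=11, bit4=0)
  nb ...##: next=#  (t=1,i=4, bit3=1)
  nb ...#.: next=.  (t=0,i=3, bit2=0)
  nb ....#: next=.  (t=0,i=2, bit1=0)
  nb .....: next=#  (t=1,i=2, bit0=1)
  bits 00011010111101100111110110001001 = 452361609

452361609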